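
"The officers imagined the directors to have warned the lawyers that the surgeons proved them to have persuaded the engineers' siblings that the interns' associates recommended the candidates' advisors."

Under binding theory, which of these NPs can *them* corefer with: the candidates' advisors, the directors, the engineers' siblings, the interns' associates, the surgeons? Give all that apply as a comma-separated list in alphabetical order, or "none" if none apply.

*them* is a pronoun; Principle B requires it to be free in its binding domain — the clause headed by 'proved'.
— the candidates' advisors: object of the clause headed by 'recommended'; is c-commanded by the pronoun; coreference would bind this R-expression — blocked (Principle C).
— the directors: subject of the clause headed by 'warned'; c-commands the pronoun but lies outside its binding domain — allowed.
— the engineers' siblings: object of the clause headed by 'persuaded'; is c-commanded by the pronoun; coreference would bind this R-expression — blocked (Principle C).
— the interns' associates: subject of the clause headed by 'recommended'; is c-commanded by the pronoun; coreference would bind this R-expression — blocked (Principle C).
— the surgeons: subject of the clause headed by 'proved'; c-commands the pronoun within its binding domain — blocked (Principle B).

the directors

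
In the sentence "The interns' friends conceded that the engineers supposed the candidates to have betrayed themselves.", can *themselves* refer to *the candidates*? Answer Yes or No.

Yes

*themselves* is a reflexive; Principle A requires it to be bound within its binding domain — the clause headed by 'betrayed'.
— the candidates: subject of the clause headed by 'betrayed'; c-commands the reflexive within its binding domain — allowed (Principle A).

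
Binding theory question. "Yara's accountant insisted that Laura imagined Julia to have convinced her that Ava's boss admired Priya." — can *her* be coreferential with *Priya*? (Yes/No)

No

*her* is a pronoun; Principle B requires it to be free in its binding domain — the clause headed by 'convinced'.
— Priya: object of the clause headed by 'admired'; is c-commanded by the pronoun; coreference would bind this R-expression — blocked (Principle C).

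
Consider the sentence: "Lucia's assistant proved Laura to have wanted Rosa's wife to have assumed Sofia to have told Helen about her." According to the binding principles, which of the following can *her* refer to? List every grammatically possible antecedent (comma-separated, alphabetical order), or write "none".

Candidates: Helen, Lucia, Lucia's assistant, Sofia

Lucia, Lucia's assistant

*her* is a pronoun; Principle B requires it to be free in its binding domain — the clause headed by 'told'.
— Helen: object of the clause headed by 'told'; c-commands the pronoun within its binding domain — blocked (Principle B).
— Lucia: possessor inside the subject DP of the matrix clause; does not c-command the pronoun — Principle B does not apply; allowed.
— Lucia's assistant: subject of the matrix clause; c-commands the pronoun but lies outside its binding domain — allowed.
— Sofia: subject of the clause headed by 'told'; c-commands the pronoun within its binding domain — blocked (Principle B).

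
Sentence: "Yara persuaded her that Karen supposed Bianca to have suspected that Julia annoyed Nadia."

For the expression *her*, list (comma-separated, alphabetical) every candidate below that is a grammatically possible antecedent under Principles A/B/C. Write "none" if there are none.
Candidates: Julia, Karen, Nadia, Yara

none

*her* is a pronoun; Principle B requires it to be free in its binding domain — the matrix clause.
— Julia: subject of the clause headed by 'annoyed'; is c-commanded by the pronoun; coreference would bind this R-expression — blocked (Principle C).
— Karen: subject of the clause headed by 'supposed'; is c-commanded by the pronoun; coreference would bind this R-expression — blocked (Principle C).
— Nadia: object of the clause headed by 'annoyed'; is c-commanded by the pronoun; coreference would bind this R-expression — blocked (Principle C).
— Yara: subject of the matrix clause; c-commands the pronoun within its binding domain — blocked (Principle B).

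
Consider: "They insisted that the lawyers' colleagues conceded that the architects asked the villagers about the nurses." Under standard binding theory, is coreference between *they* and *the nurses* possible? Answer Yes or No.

No

*the nurses* is an R-expression; Principle C requires it to be free (not bound by any c-commanding expression).
— they: subject of the matrix clause; the pronoun c-commands the R-expression — coreference blocked (Principle C).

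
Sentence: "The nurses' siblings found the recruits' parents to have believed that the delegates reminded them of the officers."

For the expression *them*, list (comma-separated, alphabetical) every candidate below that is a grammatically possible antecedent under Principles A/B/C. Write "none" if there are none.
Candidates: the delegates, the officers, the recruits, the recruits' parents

*them* is a pronoun; Principle B requires it to be free in its binding domain — the clause headed by 'reminded'.
— the delegates: subject of the clause headed by 'reminded'; c-commands the pronoun within its binding domain — blocked (Principle B).
— the officers: second object of the clause headed by 'reminded'; is c-commanded by the pronoun; coreference would bind this R-expression — blocked (Principle C).
— the recruits: possessor inside the subject DP of the clause headed by 'believed'; does not c-command the pronoun — Principle B does not apply; allowed.
— the recruits' parents: subject of the clause headed by 'believed'; c-commands the pronoun but lies outside its binding domain — allowed.

the recruits, the recruits' parents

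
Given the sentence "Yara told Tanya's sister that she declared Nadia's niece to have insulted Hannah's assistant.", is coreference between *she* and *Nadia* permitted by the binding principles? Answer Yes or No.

*she* is a pronoun; Principle B requires it to be free in its binding domain — the clause headed by 'declared'.
— Nadia: possessor inside the subject DP of the clause headed by 'insulted'; is c-commanded by the pronoun; coreference would bind this R-expression — blocked (Principle C).

No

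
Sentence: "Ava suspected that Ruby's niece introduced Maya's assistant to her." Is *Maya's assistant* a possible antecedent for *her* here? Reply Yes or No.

No

*her* is a pronoun; Principle B requires it to be free in its binding domain — the clause headed by 'introduced'.
— Maya's assistant: object of the clause headed by 'introduced'; c-commands the pronoun within its binding domain — blocked (Principle B).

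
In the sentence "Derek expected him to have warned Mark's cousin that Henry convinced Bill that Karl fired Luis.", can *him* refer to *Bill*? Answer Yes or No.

No

*him* is a pronoun; Principle B requires it to be free in its binding domain — the matrix clause.
— Bill: object of the clause headed by 'convinced'; is c-commanded by the pronoun; coreference would bind this R-expression — blocked (Principle C).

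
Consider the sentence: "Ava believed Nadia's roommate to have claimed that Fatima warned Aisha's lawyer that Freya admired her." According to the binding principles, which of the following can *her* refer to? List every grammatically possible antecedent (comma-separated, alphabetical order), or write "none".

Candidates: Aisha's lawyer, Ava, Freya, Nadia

Aisha's lawyer, Ava, Nadia

*her* is a pronoun; Principle B requires it to be free in its binding domain — the clause headed by 'admired'.
— Aisha's lawyer: object of the clause headed by 'warned'; c-commands the pronoun but lies outside its binding domain — allowed.
— Ava: subject of the matrix clause; c-commands the pronoun but lies outside its binding domain — allowed.
— Freya: subject of the clause headed by 'admired'; c-commands the pronoun within its binding domain — blocked (Principle B).
— Nadia: possessor inside the subject DP of the clause headed by 'claimed'; does not c-command the pronoun — Principle B does not apply; allowed.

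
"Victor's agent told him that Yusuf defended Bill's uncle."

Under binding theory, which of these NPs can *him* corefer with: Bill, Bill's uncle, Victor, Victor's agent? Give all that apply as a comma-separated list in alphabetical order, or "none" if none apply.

*him* is a pronoun; Principle B requires it to be free in its binding domain — the matrix clause.
— Bill: possessor inside the object DP of the clause headed by 'defended'; is c-commanded by the pronoun; coreference would bind this R-expression — blocked (Principle C).
— Bill's uncle: object of the clause headed by 'defended'; is c-commanded by the pronoun; coreference would bind this R-expression — blocked (Principle C).
— Victor: possessor inside the subject DP of the matrix clause; does not c-command the pronoun — Principle B does not apply; allowed.
— Victor's agent: subject of the matrix clause; c-commands the pronoun within its binding domain — blocked (Principle B).

Victor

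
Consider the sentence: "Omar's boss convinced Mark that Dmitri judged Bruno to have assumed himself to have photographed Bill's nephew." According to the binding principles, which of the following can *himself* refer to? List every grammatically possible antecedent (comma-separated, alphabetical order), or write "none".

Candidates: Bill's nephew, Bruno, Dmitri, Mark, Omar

Bruno

*himself* is a reflexive; Principle A requires it to be bound within its binding domain — the clause headed by 'assumed'.
— Bill's nephew: object of the clause headed by 'photographed'; does not c-command the reflexive — cannot bind it (Principle A).
— Bruno: subject of the clause headed by 'assumed'; c-commands the reflexive within its binding domain — allowed (Principle A).
— Dmitri: subject of the clause headed by 'judged'; c-commands the reflexive but lies outside its binding domain — cannot bind it (Principle A).
— Mark: object of the matrix clause; c-commands the reflexive but lies outside its binding domain — cannot bind it (Principle A).
— Omar: possessor inside the subject DP of the matrix clause; does not c-command the reflexive — cannot bind it (Principle A).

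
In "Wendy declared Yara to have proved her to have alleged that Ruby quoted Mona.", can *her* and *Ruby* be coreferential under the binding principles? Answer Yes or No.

*Ruby* is an R-expression; Principle C requires it to be free (not bound by any c-commanding expression).
— her: subject of the clause headed by 'alleged'; the pronoun c-commands the R-expression — coreference blocked (Principle C).

No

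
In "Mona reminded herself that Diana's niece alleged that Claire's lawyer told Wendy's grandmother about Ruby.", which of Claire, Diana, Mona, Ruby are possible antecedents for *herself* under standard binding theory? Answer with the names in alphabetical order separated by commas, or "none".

Mona

*herself* is a reflexive; Principle A requires it to be bound within its binding domain — the matrix clause.
— Claire: possessor inside the subject DP of the clause headed by 'told'; does not c-command the reflexive — cannot bind it (Principle A).
— Diana: possessor inside the subject DP of the clause headed by 'alleged'; does not c-command the reflexive — cannot bind it (Principle A).
— Mona: subject of the matrix clause; c-commands the reflexive within its binding domain — allowed (Principle A).
— Ruby: second object of the clause headed by 'told'; does not c-command the reflexive — cannot bind it (Principle A).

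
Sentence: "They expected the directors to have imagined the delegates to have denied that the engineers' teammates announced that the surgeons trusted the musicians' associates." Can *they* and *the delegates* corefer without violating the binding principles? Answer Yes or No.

No

*the delegates* is an R-expression; Principle C requires it to be free (not bound by any c-commanding expression).
— they: subject of the matrix clause; the pronoun c-commands the R-expression — coreference blocked (Principle C).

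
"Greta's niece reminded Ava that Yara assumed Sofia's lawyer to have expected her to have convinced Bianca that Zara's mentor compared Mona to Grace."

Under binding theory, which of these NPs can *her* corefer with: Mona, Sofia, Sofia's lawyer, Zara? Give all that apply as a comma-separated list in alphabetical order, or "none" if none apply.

Sofia

*her* is a pronoun; Principle B requires it to be free in its binding domain — the clause headed by 'expected'.
— Mona: object of the clause headed by 'compared'; is c-commanded by the pronoun; coreference would bind this R-expression — blocked (Principle C).
— Sofia: possessor inside the subject DP of the clause headed by 'expected'; does not c-command the pronoun — Principle B does not apply; allowed.
— Sofia's lawyer: subject of the clause headed by 'expected'; c-commands the pronoun within its binding domain — blocked (Principle B).
— Zara: possessor inside the subject DP of the clause headed by 'compared'; is c-commanded by the pronoun; coreference would bind this R-expression — blocked (Principle C).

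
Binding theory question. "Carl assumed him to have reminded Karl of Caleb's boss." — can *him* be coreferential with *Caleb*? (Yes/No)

*him* is a pronoun; Principle B requires it to be free in its binding domain — the matrix clause.
— Caleb: possessor inside the second object DP of the clause headed by 'reminded'; is c-commanded by the pronoun; coreference would bind this R-expression — blocked (Principle C).

No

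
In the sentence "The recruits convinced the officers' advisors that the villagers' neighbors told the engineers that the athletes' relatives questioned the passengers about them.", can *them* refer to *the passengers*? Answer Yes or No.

No

*them* is a pronoun; Principle B requires it to be free in its binding domain — the clause headed by 'questioned'.
— the passengers: object of the clause headed by 'questioned'; c-commands the pronoun within its binding domain — blocked (Principle B).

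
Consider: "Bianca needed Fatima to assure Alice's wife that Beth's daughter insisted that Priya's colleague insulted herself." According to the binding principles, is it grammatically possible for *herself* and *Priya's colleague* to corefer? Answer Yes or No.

*herself* is a reflexive; Principle A requires it to be bound within its binding domain — the clause headed by 'insulted'.
— Priya's colleague: subject of the clause headed by 'insulted'; c-commands the reflexive within its binding domain — allowed (Principle A).

Yes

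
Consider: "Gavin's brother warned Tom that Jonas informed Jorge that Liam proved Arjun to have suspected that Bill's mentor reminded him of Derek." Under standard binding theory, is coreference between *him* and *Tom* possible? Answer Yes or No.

*Tom* is an R-expression; Principle C requires it to be free (not bound by any c-commanding expression).
— him: object of the clause headed by 'reminded'; the pronoun does not c-command the R-expression — coreference allowed.

Yes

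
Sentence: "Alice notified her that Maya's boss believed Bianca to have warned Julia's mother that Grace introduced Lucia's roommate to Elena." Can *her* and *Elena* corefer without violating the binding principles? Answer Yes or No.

No

*Elena* is an R-expression; Principle C requires it to be free (not bound by any c-commanding expression).
— her: object of the matrix clause; the pronoun c-commands the R-expression — coreference blocked (Principle C).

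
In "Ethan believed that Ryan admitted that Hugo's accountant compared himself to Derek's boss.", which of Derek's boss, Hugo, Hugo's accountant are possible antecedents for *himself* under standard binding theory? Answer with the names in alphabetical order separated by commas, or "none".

*himself* is a reflexive; Principle A requires it to be bound within its binding domain — the clause headed by 'compared'.
— Derek's boss: second object of the clause headed by 'compared'; does not c-command the reflexive — cannot bind it (Principle A).
— Hugo: possessor inside the subject DP of the clause headed by 'compared'; does not c-command the reflexive — cannot bind it (Principle A).
— Hugo's accountant: subject of the clause headed by 'compared'; c-commands the reflexive within its binding domain — allowed (Principle A).

Hugo's accountant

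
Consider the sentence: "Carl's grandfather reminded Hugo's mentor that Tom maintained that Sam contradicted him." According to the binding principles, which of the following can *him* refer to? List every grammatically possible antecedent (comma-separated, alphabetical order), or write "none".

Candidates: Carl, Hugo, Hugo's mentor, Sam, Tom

*him* is a pronoun; Principle B requires it to be free in its binding domain — the clause headed by 'contradicted'.
— Carl: possessor inside the subject DP of the matrix clause; does not c-command the pronoun — Principle B does not apply; allowed.
— Hugo: possessor inside the object DP of the matrix clause; does not c-command the pronoun — Principle B does not apply; allowed.
— Hugo's mentor: object of the matrix clause; c-commands the pronoun but lies outside its binding domain — allowed.
— Sam: subject of the clause headed by 'contradicted'; c-commands the pronoun within its binding domain — blocked (Principle B).
— Tom: subject of the clause headed by 'maintained'; c-commands the pronoun but lies outside its binding domain — allowed.

Carl, Hugo, Hugo's mentor, Tom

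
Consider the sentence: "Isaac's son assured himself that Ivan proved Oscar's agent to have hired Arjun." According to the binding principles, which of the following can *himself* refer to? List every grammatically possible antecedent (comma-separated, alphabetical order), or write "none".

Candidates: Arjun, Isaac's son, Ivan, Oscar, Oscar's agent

Isaac's son

*himself* is a reflexive; Principle A requires it to be bound within its binding domain — the matrix clause.
— Arjun: object of the clause headed by 'hired'; does not c-command the reflexive — cannot bind it (Principle A).
— Isaac's son: subject of the matrix clause; c-commands the reflexive within its binding domain — allowed (Principle A).
— Ivan: subject of the clause headed by 'proved'; does not c-command the reflexive — cannot bind it (Principle A).
— Oscar: possessor inside the subject DP of the clause headed by 'hired'; does not c-command the reflexive — cannot bind it (Principle A).
— Oscar's agent: subject of the clause headed by 'hired'; does not c-command the reflexive — cannot bind it (Principle A).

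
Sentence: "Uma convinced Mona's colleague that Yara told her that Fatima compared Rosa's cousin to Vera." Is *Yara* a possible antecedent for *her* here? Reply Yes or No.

*her* is a pronoun; Principle B requires it to be free in its binding domain — the clause headed by 'told'.
— Yara: subject of the clause headed by 'told'; c-commands the pronoun within its binding domain — blocked (Principle B).

No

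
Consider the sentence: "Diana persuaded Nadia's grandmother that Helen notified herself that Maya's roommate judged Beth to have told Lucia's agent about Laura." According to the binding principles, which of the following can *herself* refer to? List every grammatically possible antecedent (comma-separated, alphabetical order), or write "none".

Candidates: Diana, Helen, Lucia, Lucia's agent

Helen

*herself* is a reflexive; Principle A requires it to be bound within its binding domain — the clause headed by 'notified'.
— Diana: subject of the matrix clause; c-commands the reflexive but lies outside its binding domain — cannot bind it (Principle A).
— Helen: subject of the clause headed by 'notified'; c-commands the reflexive within its binding domain — allowed (Principle A).
— Lucia: possessor inside the object DP of the clause headed by 'told'; does not c-command the reflexive — cannot bind it (Principle A).
— Lucia's agent: object of the clause headed by 'told'; does not c-command the reflexive — cannot bind it (Principle A).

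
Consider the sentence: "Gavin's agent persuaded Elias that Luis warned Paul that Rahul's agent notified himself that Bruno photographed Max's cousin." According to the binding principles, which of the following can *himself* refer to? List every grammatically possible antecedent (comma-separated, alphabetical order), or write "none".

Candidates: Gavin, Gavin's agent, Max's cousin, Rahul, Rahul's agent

Rahul's agent

*himself* is a reflexive; Principle A requires it to be bound within its binding domain — the clause headed by 'notified'.
— Gavin: possessor inside the subject DP of the matrix clause; does not c-command the reflexive — cannot bind it (Principle A).
— Gavin's agent: subject of the matrix clause; c-commands the reflexive but lies outside its binding domain — cannot bind it (Principle A).
— Max's cousin: object of the clause headed by 'photographed'; does not c-command the reflexive — cannot bind it (Principle A).
— Rahul: possessor inside the subject DP of the clause headed by 'notified'; does not c-command the reflexive — cannot bind it (Principle A).
— Rahul's agent: subject of the clause headed by 'notified'; c-commands the reflexive within its binding domain — allowed (Principle A).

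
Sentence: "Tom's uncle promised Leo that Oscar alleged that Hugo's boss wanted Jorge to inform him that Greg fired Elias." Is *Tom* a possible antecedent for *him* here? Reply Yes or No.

Yes

*him* is a pronoun; Principle B requires it to be free in its binding domain — the clause headed by 'inform'.
— Tom: possessor inside the subject DP of the matrix clause; does not c-command the pronoun — Principle B does not apply; allowed.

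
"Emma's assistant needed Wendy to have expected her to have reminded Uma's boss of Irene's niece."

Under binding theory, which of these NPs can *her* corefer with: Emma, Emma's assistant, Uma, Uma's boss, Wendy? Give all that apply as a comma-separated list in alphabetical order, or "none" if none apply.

*her* is a pronoun; Principle B requires it to be free in its binding domain — the clause headed by 'expected'.
— Emma: possessor inside the subject DP of the matrix clause; does not c-command the pronoun — Principle B does not apply; allowed.
— Emma's assistant: subject of the matrix clause; c-commands the pronoun but lies outside its binding domain — allowed.
— Uma: possessor inside the object DP of the clause headed by 'reminded'; is c-commanded by the pronoun; coreference would bind this R-expression — blocked (Principle C).
— Uma's boss: object of the clause headed by 'reminded'; is c-commanded by the pronoun; coreference would bind this R-expression — blocked (Principle C).
— Wendy: subject of the clause headed by 'expected'; c-commands the pronoun within its binding domain — blocked (Principle B).

Emma, Emma's assistant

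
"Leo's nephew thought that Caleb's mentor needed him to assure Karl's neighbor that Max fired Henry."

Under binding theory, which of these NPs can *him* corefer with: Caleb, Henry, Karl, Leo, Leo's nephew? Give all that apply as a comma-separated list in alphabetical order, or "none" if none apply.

*him* is a pronoun; Principle B requires it to be free in its binding domain — the clause headed by 'needed'.
— Caleb: possessor inside the subject DP of the clause headed by 'needed'; does not c-command the pronoun — Principle B does not apply; allowed.
— Henry: object of the clause headed by 'fired'; is c-commanded by the pronoun; coreference would bind this R-expression — blocked (Principle C).
— Karl: possessor inside the object DP of the clause headed by 'assure'; is c-commanded by the pronoun; coreference would bind this R-expression — blocked (Principle C).
— Leo: possessor inside the subject DP of the matrix clause; does not c-command the pronoun — Principle B does not apply; allowed.
— Leo's nephew: subject of the matrix clause; c-commands the pronoun but lies outside its binding domain — allowed.

Caleb, Leo, Leo's nephew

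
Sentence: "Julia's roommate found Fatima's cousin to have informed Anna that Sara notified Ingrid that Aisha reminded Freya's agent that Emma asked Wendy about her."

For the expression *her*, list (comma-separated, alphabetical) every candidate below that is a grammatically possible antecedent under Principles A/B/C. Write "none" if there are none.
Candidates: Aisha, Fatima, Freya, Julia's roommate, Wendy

Aisha, Fatima, Freya, Julia's roommate

*her* is a pronoun; Principle B requires it to be free in its binding domain — the clause headed by 'asked'.
— Aisha: subject of the clause headed by 'reminded'; c-commands the pronoun but lies outside its binding domain — allowed.
— Fatima: possessor inside the subject DP of the clause headed by 'informed'; does not c-command the pronoun — Principle B does not apply; allowed.
— Freya: possessor inside the object DP of the clause headed by 'reminded'; does not c-command the pronoun — Principle B does not apply; allowed.
— Julia's roommate: subject of the matrix clause; c-commands the pronoun but lies outside its binding domain — allowed.
— Wendy: object of the clause headed by 'asked'; c-commands the pronoun within its binding domain — blocked (Principle B).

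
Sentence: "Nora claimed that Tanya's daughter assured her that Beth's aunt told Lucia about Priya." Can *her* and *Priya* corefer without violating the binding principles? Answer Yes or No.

*Priya* is an R-expression; Principle C requires it to be free (not bound by any c-commanding expression).
— her: object of the clause headed by 'assured'; the pronoun c-commands the R-expression — coreference blocked (Principle C).

No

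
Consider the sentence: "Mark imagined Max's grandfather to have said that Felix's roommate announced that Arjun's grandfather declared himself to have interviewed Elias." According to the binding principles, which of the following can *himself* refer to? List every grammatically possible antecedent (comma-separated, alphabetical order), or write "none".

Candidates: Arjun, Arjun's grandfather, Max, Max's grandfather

Arjun's grandfather

*himself* is a reflexive; Principle A requires it to be bound within its binding domain — the clause headed by 'declared'.
— Arjun: possessor inside the subject DP of the clause headed by 'declared'; does not c-command the reflexive — cannot bind it (Principle A).
— Arjun's grandfather: subject of the clause headed by 'declared'; c-commands the reflexive within its binding domain — allowed (Principle A).
— Max: possessor inside the subject DP of the clause headed by 'said'; does not c-command the reflexive — cannot bind it (Principle A).
— Max's grandfather: subject of the clause headed by 'said'; c-commands the reflexive but lies outside its binding domain — cannot bind it (Principle A).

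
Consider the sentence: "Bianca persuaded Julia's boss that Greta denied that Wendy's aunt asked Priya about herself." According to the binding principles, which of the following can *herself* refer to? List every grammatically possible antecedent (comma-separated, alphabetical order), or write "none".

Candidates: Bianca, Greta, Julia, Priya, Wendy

Priya

*herself* is a reflexive; Principle A requires it to be bound within its binding domain — the clause headed by 'asked'.
— Bianca: subject of the matrix clause; c-commands the reflexive but lies outside its binding domain — cannot bind it (Principle A).
— Greta: subject of the clause headed by 'denied'; c-commands the reflexive but lies outside its binding domain — cannot bind it (Principle A).
— Julia: possessor inside the object DP of the matrix clause; does not c-command the reflexive — cannot bind it (Principle A).
— Priya: object of the clause headed by 'asked'; c-commands the reflexive within its binding domain — allowed (Principle A).
— Wendy: possessor inside the subject DP of the clause headed by 'asked'; does not c-command the reflexive — cannot bind it (Principle A).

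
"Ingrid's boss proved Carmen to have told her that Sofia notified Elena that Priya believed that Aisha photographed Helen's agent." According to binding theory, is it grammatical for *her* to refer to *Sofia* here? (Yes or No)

No

*Sofia* is an R-expression; Principle C requires it to be free (not bound by any c-commanding expression).
— her: object of the clause headed by 'told'; the pronoun c-commands the R-expression — coreference blocked (Principle C).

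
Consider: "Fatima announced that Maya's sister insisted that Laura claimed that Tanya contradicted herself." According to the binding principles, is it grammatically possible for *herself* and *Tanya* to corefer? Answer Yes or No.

*herself* is a reflexive; Principle A requires it to be bound within its binding domain — the clause headed by 'contradicted'.
— Tanya: subject of the clause headed by 'contradicted'; c-commands the reflexive within its binding domain — allowed (Principle A).

Yes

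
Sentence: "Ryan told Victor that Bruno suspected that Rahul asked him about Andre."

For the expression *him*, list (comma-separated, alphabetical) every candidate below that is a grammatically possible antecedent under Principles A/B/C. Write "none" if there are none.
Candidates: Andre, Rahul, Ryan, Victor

*him* is a pronoun; Principle B requires it to be free in its binding domain — the clause headed by 'asked'.
— Andre: second object of the clause headed by 'asked'; is c-commanded by the pronoun; coreference would bind this R-expression — blocked (Principle C).
— Rahul: subject of the clause headed by 'asked'; c-commands the pronoun within its binding domain — blocked (Principle B).
— Ryan: subject of the matrix clause; c-commands the pronoun but lies outside its binding domain — allowed.
— Victor: object of the matrix clause; c-commands the pronoun but lies outside its binding domain — allowed.

Ryan, Victor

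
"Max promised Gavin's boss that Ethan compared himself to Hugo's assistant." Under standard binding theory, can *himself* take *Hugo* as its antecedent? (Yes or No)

*himself* is a reflexive; Principle A requires it to be bound within its binding domain — the clause headed by 'compared'.
— Hugo: possessor inside the second object DP of the clause headed by 'compared'; does not c-command the reflexive — cannot bind it (Principle A).

No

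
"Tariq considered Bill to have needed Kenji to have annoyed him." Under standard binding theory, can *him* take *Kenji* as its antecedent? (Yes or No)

No

*him* is a pronoun; Principle B requires it to be free in its binding domain — the clause headed by 'annoyed'.
— Kenji: subject of the clause headed by 'annoyed'; c-commands the pronoun within its binding domain — blocked (Principle B).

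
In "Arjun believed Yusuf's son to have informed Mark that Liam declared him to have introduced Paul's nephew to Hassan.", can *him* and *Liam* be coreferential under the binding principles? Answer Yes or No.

*Liam* is an R-expression; Principle C requires it to be free (not bound by any c-commanding expression).
— him: subject of the clause headed by 'introduced'; the R-expression locally c-commands the pronoun — coreference blocked (Principle B on the pronoun).

No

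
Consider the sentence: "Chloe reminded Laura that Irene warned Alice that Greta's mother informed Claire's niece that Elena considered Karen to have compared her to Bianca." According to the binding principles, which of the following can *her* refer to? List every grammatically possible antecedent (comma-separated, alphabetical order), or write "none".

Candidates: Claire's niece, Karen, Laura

Claire's niece, Laura

*her* is a pronoun; Principle B requires it to be free in its binding domain — the clause headed by 'compared'.
— Claire's niece: object of the clause headed by 'informed'; c-commands the pronoun but lies outside its binding domain — allowed.
— Karen: subject of the clause headed by 'compared'; c-commands the pronoun within its binding domain — blocked (Principle B).
— Laura: object of the matrix clause; c-commands the pronoun but lies outside its binding domain — allowed.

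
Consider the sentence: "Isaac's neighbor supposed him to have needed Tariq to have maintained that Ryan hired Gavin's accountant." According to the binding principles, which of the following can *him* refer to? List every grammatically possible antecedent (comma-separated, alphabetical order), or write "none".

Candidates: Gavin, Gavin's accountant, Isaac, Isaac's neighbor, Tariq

*him* is a pronoun; Principle B requires it to be free in its binding domain — the matrix clause.
— Gavin: possessor inside the object DP of the clause headed by 'hired'; is c-commanded by the pronoun; coreference would bind this R-expression — blocked (Principle C).
— Gavin's accountant: object of the clause headed by 'hired'; is c-commanded by the pronoun; coreference would bind this R-expression — blocked (Principle C).
— Isaac: possessor inside the subject DP of the matrix clause; does not c-command the pronoun — Principle B does not apply; allowed.
— Isaac's neighbor: subject of the matrix clause; c-commands the pronoun within its binding domain — blocked (Principle B).
— Tariq: subject of the clause headed by 'maintained'; is c-commanded by the pronoun; coreference would bind this R-expression — blocked (Principle C).

Isaac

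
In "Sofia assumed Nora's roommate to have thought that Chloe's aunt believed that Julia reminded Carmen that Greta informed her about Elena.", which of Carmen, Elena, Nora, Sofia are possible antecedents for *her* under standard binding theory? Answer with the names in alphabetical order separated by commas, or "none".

Carmen, Nora, Sofia

*her* is a pronoun; Principle B requires it to be free in its binding domain — the clause headed by 'informed'.
— Carmen: object of the clause headed by 'reminded'; c-commands the pronoun but lies outside its binding domain — allowed.
— Elena: second object of the clause headed by 'informed'; is c-commanded by the pronoun; coreference would bind this R-expression — blocked (Principle C).
— Nora: possessor inside the subject DP of the clause headed by 'thought'; does not c-command the pronoun — Principle B does not apply; allowed.
— Sofia: subject of the matrix clause; c-commands the pronoun but lies outside its binding domain — allowed.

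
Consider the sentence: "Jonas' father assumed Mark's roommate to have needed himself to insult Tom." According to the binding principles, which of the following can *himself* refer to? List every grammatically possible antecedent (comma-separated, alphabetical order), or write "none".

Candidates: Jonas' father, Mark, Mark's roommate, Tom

*himself* is a reflexive; Principle A requires it to be bound within its binding domain — the clause headed by 'needed'.
— Jonas' father: subject of the matrix clause; c-commands the reflexive but lies outside its binding domain — cannot bind it (Principle A).
— Mark: possessor inside the subject DP of the clause headed by 'needed'; does not c-command the reflexive — cannot bind it (Principle A).
— Mark's roommate: subject of the clause headed by 'needed'; c-commands the reflexive within its binding domain — allowed (Principle A).
— Tom: object of the clause headed by 'insult'; does not c-command the reflexive — cannot bind it (Principle A).

Mark's roommate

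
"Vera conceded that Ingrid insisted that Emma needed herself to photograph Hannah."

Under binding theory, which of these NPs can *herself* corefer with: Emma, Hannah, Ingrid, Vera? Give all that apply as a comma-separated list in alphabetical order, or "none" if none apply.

*herself* is a reflexive; Principle A requires it to be bound within its binding domain — the clause headed by 'needed'.
— Emma: subject of the clause headed by 'needed'; c-commands the reflexive within its binding domain — allowed (Principle A).
— Hannah: object of the clause headed by 'photograph'; does not c-command the reflexive — cannot bind it (Principle A).
— Ingrid: subject of the clause headed by 'insisted'; c-commands the reflexive but lies outside its binding domain — cannot bind it (Principle A).
— Vera: subject of the matrix clause; c-commands the reflexive but lies outside its binding domain — cannot bind it (Principle A).

Emma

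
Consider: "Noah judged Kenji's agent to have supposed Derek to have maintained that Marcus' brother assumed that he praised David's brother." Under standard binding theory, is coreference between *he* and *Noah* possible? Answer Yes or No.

Yes

*Noah* is an R-expression; Principle C requires it to be free (not bound by any c-commanding expression).
— he: subject of the clause headed by 'praised'; the pronoun does not c-command the R-expression — coreference allowed.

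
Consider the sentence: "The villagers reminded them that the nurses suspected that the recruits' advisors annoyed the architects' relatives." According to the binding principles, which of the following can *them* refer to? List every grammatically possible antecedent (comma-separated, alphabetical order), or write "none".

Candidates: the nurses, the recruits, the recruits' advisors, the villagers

none

*them* is a pronoun; Principle B requires it to be free in its binding domain — the matrix clause.
— the nurses: subject of the clause headed by 'suspected'; is c-commanded by the pronoun; coreference would bind this R-expression — blocked (Principle C).
— the recruits: possessor inside the subject DP of the clause headed by 'annoyed'; is c-commanded by the pronoun; coreference would bind this R-expression — blocked (Principle C).
— the recruits' advisors: subject of the clause headed by 'annoyed'; is c-commanded by the pronoun; coreference would bind this R-expression — blocked (Principle C).
— the villagers: subject of the matrix clause; c-commands the pronoun within its binding domain — blocked (Principle B).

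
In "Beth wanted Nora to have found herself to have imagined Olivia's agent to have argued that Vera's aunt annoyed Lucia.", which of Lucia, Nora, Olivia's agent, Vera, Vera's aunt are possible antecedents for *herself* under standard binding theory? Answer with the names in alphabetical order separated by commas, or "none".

Nora

*herself* is a reflexive; Principle A requires it to be bound within its binding domain — the clause headed by 'found'.
— Lucia: object of the clause headed by 'annoyed'; does not c-command the reflexive — cannot bind it (Principle A).
— Nora: subject of the clause headed by 'found'; c-commands the reflexive within its binding domain — allowed (Principle A).
— Olivia's agent: subject of the clause headed by 'argued'; does not c-command the reflexive — cannot bind it (Principle A).
— Vera: possessor inside the subject DP of the clause headed by 'annoyed'; does not c-command the reflexive — cannot bind it (Principle A).
— Vera's aunt: subject of the clause headed by 'annoyed'; does not c-command the reflexive — cannot bind it (Principle A).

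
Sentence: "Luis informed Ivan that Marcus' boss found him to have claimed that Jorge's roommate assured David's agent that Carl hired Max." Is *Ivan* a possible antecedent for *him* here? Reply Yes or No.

Yes

*him* is a pronoun; Principle B requires it to be free in its binding domain — the clause headed by 'found'.
— Ivan: object of the matrix clause; c-commands the pronoun but lies outside its binding domain — allowed.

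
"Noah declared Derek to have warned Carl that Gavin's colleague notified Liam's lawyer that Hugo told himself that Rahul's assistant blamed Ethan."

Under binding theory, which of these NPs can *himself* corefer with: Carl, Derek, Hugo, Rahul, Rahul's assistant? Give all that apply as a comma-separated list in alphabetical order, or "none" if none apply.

Hugo

*himself* is a reflexive; Principle A requires it to be bound within its binding domain — the clause headed by 'told'.
— Carl: object of the clause headed by 'warned'; c-commands the reflexive but lies outside its binding domain — cannot bind it (Principle A).
— Derek: subject of the clause headed by 'warned'; c-commands the reflexive but lies outside its binding domain — cannot bind it (Principle A).
— Hugo: subject of the clause headed by 'told'; c-commands the reflexive within its binding domain — allowed (Principle A).
— Rahul: possessor inside the subject DP of the clause headed by 'blamed'; does not c-command the reflexive — cannot bind it (Principle A).
— Rahul's assistant: subject of the clause headed by 'blamed'; does not c-command the reflexive — cannot bind it (Principle A).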